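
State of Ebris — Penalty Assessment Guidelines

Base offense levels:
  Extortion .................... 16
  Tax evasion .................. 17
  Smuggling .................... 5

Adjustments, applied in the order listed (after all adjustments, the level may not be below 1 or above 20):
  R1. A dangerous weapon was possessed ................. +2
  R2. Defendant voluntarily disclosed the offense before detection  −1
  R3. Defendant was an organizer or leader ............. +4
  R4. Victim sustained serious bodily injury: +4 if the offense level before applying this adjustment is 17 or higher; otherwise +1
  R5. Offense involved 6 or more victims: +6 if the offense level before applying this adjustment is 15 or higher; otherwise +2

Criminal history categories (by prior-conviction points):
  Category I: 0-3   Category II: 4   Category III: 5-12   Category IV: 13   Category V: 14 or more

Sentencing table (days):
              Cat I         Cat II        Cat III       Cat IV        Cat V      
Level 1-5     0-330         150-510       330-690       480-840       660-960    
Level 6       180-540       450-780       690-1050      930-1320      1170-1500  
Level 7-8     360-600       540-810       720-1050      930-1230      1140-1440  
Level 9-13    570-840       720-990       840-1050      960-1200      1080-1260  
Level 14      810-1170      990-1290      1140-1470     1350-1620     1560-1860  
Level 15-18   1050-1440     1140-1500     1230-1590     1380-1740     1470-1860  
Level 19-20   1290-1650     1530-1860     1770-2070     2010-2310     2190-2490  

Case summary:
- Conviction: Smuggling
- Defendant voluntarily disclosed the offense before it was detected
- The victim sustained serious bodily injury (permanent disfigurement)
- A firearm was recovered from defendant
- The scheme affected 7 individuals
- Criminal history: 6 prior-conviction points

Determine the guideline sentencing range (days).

840-1050 days

Base offense level for smuggling: 5.
R1 applies: 5 + 2 = 7.
R2 applies: 7 − 1 = 6.
R4 applies (level before this adjustment is 6 < 17, so +1): 6 + 1 = 7.
R5 applies (level before this adjustment is 7 < 15, so +2): 7 + 2 = 9.
Final offense level: 9.
Criminal history: 6 prior points → Category III (5-12).
Level 9 falls in the 9-13 band.
Grid: Level 9-13 × Category III = 840-1050 days.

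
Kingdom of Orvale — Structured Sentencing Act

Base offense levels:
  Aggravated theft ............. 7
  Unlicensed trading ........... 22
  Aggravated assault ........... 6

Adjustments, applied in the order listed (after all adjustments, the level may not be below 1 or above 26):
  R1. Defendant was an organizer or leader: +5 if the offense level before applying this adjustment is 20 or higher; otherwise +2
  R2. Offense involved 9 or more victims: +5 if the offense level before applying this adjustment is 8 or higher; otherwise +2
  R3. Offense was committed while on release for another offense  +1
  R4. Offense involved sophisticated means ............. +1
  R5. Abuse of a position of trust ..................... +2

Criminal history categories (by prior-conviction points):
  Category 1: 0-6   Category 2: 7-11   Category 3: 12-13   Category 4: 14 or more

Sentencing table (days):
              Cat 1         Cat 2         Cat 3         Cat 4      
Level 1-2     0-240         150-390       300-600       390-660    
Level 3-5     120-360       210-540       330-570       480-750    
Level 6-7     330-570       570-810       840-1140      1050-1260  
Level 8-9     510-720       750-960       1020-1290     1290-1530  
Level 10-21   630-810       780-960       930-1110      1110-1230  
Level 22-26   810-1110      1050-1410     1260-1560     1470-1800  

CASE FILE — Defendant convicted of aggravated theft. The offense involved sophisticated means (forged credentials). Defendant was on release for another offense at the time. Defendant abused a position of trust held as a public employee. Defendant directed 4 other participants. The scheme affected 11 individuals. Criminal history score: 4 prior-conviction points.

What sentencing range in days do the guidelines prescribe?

630-810 days

Base offense level for aggravated theft: 7.
R1 applies (level before this adjustment is 7 < 20, so +2): 7 + 2 = 9.
R2 applies (level before this adjustment is 9 ≥ 8, so +5): 9 + 5 = 14.
R3 applies: 14 + 1 = 15.
R4 applies: 15 + 1 = 16.
R5 applies: 16 + 2 = 18.
Final offense level: 18.
Criminal history: 4 prior points → Category 1 (0-6).
Level 18 falls in the 10-21 band.
Grid: Level 10-21 × Category 1 = 630-810 days.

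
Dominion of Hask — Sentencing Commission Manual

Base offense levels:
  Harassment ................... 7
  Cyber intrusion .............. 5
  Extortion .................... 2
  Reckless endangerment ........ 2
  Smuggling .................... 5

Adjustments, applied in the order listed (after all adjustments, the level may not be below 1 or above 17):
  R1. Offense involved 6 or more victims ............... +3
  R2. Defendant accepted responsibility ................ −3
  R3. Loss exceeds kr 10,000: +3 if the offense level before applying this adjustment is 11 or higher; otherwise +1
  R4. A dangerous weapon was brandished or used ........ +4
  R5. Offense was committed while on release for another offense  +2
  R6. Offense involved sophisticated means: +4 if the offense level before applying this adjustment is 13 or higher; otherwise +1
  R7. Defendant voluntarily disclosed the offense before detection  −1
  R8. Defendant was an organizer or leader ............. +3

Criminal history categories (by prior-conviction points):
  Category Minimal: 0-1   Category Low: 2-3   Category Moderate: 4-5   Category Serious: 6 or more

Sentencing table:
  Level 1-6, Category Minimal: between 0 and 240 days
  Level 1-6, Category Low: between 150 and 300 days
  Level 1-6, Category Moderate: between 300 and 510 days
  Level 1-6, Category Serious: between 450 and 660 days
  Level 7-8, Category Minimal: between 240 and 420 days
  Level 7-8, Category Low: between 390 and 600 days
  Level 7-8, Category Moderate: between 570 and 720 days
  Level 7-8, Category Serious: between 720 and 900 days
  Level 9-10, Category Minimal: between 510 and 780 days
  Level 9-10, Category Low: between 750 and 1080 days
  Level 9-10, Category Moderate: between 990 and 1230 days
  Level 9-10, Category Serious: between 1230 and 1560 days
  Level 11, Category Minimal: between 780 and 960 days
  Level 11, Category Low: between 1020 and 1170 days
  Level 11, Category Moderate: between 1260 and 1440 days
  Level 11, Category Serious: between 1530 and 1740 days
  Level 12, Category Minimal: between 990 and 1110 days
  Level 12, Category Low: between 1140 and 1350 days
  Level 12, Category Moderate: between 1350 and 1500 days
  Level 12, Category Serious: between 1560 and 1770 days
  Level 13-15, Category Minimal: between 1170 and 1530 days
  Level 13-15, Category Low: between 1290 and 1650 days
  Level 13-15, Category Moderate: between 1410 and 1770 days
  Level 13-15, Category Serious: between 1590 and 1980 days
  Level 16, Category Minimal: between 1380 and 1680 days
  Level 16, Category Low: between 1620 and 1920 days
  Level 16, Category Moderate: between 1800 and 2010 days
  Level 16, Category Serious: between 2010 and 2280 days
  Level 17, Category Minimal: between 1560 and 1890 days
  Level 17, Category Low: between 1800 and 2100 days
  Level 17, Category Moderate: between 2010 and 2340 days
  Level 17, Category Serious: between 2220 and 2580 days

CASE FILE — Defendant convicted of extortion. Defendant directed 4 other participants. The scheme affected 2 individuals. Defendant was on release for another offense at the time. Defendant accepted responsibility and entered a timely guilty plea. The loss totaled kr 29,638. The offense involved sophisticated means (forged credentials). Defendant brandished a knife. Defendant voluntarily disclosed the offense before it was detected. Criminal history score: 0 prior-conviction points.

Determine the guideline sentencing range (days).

Base offense level for extortion: 2.
R2 applies: 2 − 3 = -1.
R3 applies (level before this adjustment is -1 < 11, so +1): -1 + 1 = 0.
R4 applies: 0 + 4 = 4.
R5 applies: 4 + 2 = 6.
R6 applies (level before this adjustment is 6 < 13, so +1): 6 + 1 = 7.
R7 applies: 7 − 1 = 6.
R8 applies: 6 + 3 = 9.
Final offense level: 9.
Criminal history: 0 prior points → Category Minimal (0-1).
Level 9 falls in the 9-10 band.
Grid: Level 9-10 × Category Minimal = 510-780 days.

510-780 days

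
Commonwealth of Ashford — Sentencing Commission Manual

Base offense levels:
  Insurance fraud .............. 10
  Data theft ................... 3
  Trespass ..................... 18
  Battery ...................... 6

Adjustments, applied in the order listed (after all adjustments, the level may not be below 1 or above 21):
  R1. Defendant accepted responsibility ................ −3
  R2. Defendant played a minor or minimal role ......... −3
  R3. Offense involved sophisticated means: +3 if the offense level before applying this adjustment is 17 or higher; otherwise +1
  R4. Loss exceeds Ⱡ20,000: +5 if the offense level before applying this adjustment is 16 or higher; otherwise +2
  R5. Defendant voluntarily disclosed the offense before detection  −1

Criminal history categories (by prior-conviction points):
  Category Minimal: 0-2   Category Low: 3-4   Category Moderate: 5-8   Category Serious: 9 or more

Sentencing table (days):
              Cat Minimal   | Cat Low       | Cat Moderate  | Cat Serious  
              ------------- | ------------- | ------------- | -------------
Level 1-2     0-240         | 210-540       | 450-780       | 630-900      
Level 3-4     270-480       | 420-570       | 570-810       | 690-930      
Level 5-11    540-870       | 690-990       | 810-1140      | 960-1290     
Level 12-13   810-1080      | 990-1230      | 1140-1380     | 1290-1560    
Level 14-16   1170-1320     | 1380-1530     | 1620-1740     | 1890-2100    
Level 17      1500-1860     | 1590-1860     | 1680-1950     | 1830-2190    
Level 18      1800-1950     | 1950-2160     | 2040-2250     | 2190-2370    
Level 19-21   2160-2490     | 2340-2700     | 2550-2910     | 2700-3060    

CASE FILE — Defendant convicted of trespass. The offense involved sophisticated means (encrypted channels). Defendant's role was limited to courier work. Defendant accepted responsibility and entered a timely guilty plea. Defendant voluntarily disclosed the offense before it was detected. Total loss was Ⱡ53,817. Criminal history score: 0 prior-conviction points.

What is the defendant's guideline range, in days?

Base offense level for trespass: 18.
R1 applies: 18 − 3 = 15.
R2 applies: 15 − 3 = 12.
R3 applies (level before this adjustment is 12 < 17, so +1): 12 + 1 = 13.
R4 applies (level before this adjustment is 13 < 16, so +2): 13 + 2 = 15.
R5 applies: 15 − 1 = 14.
Final offense level: 14.
Criminal history: 0 prior points → Category Minimal (0-2).
Level 14 falls in the 14-16 band.
Grid: Level 14-16 × Category Minimal = 1170-1320 days.

1170-1320 days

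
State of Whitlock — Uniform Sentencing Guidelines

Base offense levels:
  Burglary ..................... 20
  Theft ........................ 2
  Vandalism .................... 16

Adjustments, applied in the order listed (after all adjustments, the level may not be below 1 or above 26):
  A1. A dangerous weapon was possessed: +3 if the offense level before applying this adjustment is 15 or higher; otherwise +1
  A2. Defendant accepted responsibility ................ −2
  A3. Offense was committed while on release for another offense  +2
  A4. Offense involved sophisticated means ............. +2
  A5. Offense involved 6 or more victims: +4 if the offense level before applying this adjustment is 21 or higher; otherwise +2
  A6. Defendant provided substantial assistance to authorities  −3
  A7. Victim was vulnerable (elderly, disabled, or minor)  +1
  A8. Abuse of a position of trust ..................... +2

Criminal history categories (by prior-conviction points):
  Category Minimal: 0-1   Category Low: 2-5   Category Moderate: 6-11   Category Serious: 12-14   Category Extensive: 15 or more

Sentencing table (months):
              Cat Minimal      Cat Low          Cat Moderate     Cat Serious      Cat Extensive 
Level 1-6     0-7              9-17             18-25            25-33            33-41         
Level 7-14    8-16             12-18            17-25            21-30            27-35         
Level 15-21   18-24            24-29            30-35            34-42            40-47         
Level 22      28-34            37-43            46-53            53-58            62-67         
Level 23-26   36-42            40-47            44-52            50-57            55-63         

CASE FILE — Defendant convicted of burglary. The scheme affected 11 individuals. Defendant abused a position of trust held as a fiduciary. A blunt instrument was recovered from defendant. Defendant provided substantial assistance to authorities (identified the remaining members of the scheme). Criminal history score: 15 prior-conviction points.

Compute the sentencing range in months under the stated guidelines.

55-63 months

Base offense level for burglary: 20.
A1 applies (level before this adjustment is 20 ≥ 15, so +3): 20 + 3 = 23.
A5 applies (level before this adjustment is 23 ≥ 21, so +4): 23 + 4 = 27.
A6 applies: 27 − 3 = 24.
A7 does not apply.
A8 applies: 24 + 2 = 26.
Final offense level: 26.
Criminal history: 15 prior points → Category Extensive (15+).
Level 26 falls in the 23-26 band.
Grid: Level 23-26 × Category Extensive = 55-63 months.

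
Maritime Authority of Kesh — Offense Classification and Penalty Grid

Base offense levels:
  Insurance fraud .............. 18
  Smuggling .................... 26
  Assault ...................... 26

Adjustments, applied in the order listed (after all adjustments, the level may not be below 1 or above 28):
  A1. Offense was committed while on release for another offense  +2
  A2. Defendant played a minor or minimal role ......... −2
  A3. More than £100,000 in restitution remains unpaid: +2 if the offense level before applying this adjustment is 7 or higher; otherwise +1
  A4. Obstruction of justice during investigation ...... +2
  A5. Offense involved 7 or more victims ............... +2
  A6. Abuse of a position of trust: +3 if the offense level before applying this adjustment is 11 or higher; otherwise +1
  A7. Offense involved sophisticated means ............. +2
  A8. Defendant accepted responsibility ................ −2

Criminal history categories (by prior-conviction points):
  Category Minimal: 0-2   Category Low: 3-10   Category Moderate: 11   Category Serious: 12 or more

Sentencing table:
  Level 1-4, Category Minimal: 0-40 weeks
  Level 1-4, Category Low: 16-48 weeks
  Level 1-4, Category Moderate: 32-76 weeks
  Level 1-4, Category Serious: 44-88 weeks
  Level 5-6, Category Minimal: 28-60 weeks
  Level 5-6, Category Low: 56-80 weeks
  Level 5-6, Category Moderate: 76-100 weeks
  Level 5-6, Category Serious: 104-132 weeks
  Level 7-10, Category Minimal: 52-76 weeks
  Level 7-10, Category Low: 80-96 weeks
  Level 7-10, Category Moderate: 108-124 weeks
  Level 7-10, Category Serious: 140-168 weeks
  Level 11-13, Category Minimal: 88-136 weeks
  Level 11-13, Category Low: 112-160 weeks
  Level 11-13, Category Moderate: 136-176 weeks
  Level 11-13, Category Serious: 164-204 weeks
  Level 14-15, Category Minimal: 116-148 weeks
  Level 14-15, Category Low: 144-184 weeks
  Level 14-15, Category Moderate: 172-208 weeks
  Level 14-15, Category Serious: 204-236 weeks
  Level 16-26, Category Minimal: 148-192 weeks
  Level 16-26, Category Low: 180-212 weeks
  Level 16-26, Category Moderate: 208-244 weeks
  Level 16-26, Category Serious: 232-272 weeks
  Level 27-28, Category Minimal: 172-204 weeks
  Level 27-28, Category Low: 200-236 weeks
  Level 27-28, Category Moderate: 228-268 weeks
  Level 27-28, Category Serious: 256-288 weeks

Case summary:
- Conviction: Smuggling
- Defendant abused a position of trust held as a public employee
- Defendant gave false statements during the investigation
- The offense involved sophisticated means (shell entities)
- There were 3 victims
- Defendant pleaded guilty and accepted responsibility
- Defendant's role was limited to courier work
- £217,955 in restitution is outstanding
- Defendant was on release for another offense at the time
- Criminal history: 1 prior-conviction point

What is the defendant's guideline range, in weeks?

Base offense level for smuggling: 26.
A1 applies: 26 + 2 = 28.
A2 applies: 28 − 2 = 26.
A3 applies (level before this adjustment is 26 ≥ 7, so +2): 26 + 2 = 28.
A4 applies: 28 + 2 = 30.
A6 applies (level before this adjustment is 30 ≥ 11, so +3): 30 + 3 = 33.
A7 applies: 33 + 2 = 35.
A8 applies: 35 − 2 = 33.
Level 33 exceeds the maximum of 28; capped at 28.
Final offense level: 28.
Criminal history: 1 prior point → Category Minimal (0-2).
Level 28 falls in the 27-28 band.
Grid: Level 27-28 × Category Minimal = 172-204 weeks.

172-204 weeks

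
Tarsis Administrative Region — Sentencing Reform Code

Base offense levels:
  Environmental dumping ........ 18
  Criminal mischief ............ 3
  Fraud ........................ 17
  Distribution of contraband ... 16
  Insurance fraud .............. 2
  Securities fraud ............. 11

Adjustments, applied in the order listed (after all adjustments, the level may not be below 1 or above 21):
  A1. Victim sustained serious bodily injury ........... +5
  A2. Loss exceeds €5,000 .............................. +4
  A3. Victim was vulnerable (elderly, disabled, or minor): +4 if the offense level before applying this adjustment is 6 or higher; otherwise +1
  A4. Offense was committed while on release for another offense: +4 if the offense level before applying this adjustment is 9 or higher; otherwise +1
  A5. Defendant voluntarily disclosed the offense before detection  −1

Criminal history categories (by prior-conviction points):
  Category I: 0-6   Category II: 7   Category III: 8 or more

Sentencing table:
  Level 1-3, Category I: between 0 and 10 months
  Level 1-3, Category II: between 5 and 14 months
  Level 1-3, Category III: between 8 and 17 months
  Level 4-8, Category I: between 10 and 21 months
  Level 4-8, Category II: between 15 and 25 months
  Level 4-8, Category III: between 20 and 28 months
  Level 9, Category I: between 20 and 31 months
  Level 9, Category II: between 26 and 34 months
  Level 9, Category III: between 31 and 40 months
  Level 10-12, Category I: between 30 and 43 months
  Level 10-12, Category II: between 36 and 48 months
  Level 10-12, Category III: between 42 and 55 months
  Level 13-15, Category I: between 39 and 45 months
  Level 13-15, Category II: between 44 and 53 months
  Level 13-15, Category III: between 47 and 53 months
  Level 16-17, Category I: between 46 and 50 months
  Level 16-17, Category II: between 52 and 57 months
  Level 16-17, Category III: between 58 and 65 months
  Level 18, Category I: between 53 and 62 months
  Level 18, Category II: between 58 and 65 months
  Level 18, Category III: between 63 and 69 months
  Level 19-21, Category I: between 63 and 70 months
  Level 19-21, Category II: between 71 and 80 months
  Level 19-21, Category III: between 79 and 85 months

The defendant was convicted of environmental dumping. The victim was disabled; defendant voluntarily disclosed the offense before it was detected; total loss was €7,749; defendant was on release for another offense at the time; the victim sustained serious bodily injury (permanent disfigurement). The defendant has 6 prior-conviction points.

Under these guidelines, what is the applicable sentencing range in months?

63-70 months

Base offense level for environmental dumping: 18.
A1 applies: 18 + 5 = 23.
A2 applies: 23 + 4 = 27.
A3 applies (level before this adjustment is 27 ≥ 6, so +4): 27 + 4 = 31.
A4 applies (level before this adjustment is 31 ≥ 9, so +4): 31 + 4 = 35.
A5 applies: 35 − 1 = 34.
Level 34 exceeds the maximum of 21; capped at 21.
Final offense level: 21.
Criminal history: 6 prior points → Category I (0-6).
Level 21 falls in the 19-21 band.
Grid: Level 19-21 × Category I = 63-70 months.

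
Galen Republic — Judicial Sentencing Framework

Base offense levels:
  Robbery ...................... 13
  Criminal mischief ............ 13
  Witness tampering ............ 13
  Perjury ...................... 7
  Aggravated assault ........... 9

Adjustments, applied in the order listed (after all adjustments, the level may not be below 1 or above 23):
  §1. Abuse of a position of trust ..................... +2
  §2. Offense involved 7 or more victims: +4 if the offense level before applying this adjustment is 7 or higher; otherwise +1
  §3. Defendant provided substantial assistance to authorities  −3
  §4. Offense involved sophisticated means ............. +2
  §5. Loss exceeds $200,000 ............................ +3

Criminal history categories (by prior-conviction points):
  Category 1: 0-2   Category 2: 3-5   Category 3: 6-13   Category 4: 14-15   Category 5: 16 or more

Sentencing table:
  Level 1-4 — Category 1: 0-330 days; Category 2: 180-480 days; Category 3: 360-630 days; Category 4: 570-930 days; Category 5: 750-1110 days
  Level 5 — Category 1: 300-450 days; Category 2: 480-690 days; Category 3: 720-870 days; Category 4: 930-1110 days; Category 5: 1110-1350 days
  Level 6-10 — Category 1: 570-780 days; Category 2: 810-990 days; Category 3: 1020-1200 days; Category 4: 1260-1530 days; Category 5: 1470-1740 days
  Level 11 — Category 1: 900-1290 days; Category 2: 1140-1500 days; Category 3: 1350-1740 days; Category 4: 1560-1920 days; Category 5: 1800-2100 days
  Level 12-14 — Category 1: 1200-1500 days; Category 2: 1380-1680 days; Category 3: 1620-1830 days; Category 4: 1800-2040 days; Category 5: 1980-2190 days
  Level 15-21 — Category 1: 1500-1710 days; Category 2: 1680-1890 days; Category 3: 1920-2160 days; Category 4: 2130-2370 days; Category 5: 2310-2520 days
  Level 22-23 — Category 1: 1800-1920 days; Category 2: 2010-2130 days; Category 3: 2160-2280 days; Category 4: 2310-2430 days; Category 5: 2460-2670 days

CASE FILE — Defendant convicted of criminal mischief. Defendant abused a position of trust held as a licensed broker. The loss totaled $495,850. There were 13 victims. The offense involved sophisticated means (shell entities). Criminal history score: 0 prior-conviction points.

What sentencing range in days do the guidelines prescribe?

Base offense level for criminal mischief: 13.
§1 applies: 13 + 2 = 15.
§2 applies (level before this adjustment is 15 ≥ 7, so +4): 15 + 4 = 19.
§3 does not apply.
§4 applies: 19 + 2 = 21.
§5 applies: 21 + 3 = 24.
Level 24 exceeds the maximum of 23; capped at 23.
Final offense level: 23.
Criminal history: 0 prior points → Category 1 (0-2).
Level 23 falls in the 22-23 band.
Grid: Level 22-23 × Category 1 = 1800-1920 days.

1800-1920 days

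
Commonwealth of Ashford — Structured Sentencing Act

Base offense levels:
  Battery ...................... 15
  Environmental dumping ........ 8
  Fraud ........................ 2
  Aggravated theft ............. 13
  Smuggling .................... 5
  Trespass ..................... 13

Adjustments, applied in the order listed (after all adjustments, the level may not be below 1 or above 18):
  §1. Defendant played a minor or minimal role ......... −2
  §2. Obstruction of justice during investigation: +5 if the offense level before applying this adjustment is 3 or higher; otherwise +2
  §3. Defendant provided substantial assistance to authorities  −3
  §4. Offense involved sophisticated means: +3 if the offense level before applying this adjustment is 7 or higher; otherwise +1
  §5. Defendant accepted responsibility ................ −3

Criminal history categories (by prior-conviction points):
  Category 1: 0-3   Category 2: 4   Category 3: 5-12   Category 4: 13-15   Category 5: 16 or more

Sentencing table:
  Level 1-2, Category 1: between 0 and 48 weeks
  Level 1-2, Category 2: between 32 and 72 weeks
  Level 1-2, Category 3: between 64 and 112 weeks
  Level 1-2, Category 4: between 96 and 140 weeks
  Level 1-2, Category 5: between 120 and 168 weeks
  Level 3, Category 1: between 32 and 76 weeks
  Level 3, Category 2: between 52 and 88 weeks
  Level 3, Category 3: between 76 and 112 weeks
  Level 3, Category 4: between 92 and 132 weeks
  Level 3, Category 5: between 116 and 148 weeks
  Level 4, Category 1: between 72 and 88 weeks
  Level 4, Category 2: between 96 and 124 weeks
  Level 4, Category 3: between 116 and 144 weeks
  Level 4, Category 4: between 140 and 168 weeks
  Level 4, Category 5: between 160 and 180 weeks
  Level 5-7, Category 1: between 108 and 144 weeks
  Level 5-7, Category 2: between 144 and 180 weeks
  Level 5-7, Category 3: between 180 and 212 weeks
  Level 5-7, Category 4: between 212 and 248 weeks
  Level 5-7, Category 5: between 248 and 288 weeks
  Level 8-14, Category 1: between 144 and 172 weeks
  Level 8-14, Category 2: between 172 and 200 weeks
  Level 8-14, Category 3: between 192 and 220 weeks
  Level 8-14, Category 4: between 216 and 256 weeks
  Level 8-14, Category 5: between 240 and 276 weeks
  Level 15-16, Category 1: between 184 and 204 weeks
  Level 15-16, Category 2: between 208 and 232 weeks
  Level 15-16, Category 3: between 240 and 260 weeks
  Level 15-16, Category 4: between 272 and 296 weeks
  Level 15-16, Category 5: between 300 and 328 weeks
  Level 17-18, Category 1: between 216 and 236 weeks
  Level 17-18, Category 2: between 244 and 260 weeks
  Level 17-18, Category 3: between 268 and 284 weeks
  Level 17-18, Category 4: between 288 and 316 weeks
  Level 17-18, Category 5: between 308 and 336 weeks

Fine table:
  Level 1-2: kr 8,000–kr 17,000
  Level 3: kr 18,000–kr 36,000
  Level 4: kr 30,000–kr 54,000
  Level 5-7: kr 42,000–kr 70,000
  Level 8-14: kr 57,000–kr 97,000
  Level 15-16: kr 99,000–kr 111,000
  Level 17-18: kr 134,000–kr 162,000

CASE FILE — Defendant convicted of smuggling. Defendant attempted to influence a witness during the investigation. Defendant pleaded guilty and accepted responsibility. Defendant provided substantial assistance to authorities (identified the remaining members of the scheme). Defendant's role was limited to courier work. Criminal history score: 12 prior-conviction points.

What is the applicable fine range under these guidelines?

Base offense level for smuggling: 5.
§1 applies: 5 − 2 = 3.
§2 applies (level before this adjustment is 3 ≥ 3, so +5): 3 + 5 = 8.
§3 applies: 8 − 3 = 5.
§5 applies: 5 − 3 = 2.
Final offense level: 2.
Level 2 falls in the 1-2 band.
Fine table: Level 1-2 → kr 8,000–kr 17,000.

kr 8,000–kr 17,000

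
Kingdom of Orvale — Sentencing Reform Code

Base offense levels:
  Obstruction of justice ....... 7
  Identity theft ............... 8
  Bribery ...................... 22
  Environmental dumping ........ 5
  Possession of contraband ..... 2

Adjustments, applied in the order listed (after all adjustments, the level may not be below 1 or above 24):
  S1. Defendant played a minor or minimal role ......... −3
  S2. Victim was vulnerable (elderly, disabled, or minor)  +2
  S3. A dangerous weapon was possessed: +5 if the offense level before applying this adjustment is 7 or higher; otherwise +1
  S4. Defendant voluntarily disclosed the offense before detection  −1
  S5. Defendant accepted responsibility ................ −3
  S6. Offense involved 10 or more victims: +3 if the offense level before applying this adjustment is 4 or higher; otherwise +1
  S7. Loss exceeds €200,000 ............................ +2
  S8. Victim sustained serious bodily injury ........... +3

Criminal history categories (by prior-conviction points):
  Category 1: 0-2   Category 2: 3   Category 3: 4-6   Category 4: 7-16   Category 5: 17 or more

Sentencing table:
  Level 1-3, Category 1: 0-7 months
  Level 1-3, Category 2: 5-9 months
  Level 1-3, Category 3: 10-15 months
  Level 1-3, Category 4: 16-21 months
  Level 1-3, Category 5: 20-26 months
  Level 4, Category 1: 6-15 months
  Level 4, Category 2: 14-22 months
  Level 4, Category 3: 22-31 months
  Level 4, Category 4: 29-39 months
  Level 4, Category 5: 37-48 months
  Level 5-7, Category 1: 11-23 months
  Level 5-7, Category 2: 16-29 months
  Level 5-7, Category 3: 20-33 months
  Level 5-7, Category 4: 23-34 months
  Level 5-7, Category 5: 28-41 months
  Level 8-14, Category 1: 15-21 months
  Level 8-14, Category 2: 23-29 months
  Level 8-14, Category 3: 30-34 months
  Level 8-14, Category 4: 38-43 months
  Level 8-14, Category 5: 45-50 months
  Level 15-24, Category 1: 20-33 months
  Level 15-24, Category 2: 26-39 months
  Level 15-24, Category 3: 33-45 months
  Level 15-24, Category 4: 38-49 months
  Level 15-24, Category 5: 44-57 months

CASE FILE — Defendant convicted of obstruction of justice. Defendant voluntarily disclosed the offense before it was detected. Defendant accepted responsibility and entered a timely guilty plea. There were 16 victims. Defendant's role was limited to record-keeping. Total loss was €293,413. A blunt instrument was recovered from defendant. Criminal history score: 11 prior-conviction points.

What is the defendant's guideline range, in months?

Base offense level for obstruction of justice: 7.
S1 applies: 7 − 3 = 4.
S2 does not apply.
S3 applies (level before this adjustment is 4 < 7, so +1): 4 + 1 = 5.
S4 applies: 5 − 1 = 4.
S5 applies: 4 − 3 = 1.
S6 applies (level before this adjustment is 1 < 4, so +1): 1 + 1 = 2.
S7 applies: 2 + 2 = 4.
S8 does not apply.
Final offense level: 4.
Criminal history: 11 prior points → Category 4 (7-16).
Level 4 falls in the 4 band.
Grid: Level 4 × Category 4 = 29-39 months.

29-39 months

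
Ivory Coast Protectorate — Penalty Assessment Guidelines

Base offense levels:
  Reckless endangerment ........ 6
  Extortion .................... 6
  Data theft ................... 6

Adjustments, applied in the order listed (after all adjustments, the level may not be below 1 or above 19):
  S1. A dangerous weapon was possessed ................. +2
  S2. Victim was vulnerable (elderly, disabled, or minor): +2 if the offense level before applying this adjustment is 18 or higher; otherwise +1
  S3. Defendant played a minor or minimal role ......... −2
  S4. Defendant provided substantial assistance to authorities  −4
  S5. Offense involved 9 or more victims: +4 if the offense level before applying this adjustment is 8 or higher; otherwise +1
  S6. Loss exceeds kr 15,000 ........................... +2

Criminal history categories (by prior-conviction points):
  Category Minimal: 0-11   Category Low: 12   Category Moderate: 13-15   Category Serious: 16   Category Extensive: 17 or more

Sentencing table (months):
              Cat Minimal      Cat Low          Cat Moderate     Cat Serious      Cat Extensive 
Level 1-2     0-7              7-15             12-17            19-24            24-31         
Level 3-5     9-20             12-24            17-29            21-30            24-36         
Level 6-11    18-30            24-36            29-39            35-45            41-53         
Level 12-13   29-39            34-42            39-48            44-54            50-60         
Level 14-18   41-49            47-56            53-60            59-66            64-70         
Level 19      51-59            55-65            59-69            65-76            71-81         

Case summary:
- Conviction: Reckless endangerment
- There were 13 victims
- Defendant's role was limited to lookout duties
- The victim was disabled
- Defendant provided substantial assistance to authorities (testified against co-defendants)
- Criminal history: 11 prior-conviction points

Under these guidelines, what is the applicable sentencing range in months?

Base offense level for reckless endangerment: 6.
S1 does not apply.
S2 applies (level before this adjustment is 6 < 18, so +1): 6 + 1 = 7.
S3 applies: 7 − 2 = 5.
S4 applies: 5 − 4 = 1.
S5 applies (level before this adjustment is 1 < 8, so +1): 1 + 1 = 2.
Final offense level: 2.
Criminal history: 11 prior points → Category Minimal (0-11).
Level 2 falls in the 1-2 band.
Grid: Level 1-2 × Category Minimal = 0-7 months.

0-7 months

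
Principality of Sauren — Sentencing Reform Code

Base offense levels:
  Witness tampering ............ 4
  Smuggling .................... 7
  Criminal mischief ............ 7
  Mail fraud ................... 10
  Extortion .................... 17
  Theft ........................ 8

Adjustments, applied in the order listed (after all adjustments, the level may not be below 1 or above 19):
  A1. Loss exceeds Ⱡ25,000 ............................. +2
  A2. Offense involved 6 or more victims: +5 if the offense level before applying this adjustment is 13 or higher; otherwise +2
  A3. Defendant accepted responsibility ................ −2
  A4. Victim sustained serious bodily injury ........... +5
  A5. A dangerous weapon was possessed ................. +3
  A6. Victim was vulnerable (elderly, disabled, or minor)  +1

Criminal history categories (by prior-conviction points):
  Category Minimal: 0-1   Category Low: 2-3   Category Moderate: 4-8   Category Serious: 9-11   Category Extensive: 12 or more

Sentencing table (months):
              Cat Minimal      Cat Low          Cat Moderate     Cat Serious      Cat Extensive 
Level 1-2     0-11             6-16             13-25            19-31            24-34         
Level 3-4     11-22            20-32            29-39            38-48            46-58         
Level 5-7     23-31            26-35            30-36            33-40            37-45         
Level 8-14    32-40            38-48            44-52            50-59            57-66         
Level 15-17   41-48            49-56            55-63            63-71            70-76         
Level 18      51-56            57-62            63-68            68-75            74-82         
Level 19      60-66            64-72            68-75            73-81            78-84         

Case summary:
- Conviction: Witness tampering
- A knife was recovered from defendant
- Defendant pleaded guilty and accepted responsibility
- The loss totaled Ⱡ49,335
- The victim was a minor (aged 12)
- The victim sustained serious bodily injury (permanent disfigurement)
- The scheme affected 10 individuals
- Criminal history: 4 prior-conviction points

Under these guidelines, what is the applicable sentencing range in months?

55-63 months

Base offense level for witness tampering: 4.
A1 applies: 4 + 2 = 6.
A2 applies (level before this adjustment is 6 < 13, so +2): 6 + 2 = 8.
A3 applies: 8 − 2 = 6.
A4 applies: 6 + 5 = 11.
A5 applies: 11 + 3 = 14.
A6 applies: 14 + 1 = 15.
Final offense level: 15.
Criminal history: 4 prior points → Category Moderate (4-8).
Level 15 falls in the 15-17 band.
Grid: Level 15-17 × Category Moderate = 55-63 months.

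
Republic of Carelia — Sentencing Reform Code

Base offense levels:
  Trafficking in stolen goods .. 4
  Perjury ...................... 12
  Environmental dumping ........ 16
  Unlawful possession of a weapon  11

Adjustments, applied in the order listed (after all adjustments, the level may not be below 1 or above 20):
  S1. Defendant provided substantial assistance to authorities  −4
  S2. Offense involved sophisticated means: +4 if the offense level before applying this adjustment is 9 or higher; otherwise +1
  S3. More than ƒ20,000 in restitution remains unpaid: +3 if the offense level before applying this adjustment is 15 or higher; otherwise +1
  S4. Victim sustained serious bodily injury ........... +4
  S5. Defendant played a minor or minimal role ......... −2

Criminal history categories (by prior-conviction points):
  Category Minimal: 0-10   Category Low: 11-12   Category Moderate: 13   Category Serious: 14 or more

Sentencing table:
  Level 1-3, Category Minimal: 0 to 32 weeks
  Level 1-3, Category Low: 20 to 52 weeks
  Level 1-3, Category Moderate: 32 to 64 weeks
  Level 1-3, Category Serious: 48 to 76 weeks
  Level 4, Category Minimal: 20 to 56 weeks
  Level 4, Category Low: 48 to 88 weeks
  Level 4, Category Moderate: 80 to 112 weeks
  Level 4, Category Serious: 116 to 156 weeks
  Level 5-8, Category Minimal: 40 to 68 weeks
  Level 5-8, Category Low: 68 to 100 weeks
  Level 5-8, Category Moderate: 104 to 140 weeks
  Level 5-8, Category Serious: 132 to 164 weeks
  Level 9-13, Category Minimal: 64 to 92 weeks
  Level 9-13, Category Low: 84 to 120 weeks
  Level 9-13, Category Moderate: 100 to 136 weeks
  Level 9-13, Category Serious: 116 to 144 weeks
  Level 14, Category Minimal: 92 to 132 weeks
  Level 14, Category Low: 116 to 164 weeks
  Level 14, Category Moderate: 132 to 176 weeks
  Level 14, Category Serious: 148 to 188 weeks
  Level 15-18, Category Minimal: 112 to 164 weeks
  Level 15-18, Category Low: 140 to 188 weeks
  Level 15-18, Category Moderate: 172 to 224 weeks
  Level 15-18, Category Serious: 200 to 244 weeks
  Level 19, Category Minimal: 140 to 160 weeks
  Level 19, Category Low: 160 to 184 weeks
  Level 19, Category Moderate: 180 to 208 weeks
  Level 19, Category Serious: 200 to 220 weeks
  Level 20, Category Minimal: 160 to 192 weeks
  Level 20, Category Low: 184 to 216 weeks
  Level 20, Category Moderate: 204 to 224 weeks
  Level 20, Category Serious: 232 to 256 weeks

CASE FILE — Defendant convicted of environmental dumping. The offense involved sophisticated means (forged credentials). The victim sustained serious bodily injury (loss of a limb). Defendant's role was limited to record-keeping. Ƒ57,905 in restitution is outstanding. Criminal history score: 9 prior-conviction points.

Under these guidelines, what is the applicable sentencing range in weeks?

Base offense level for environmental dumping: 16.
S1 does not apply.
S2 applies (level before this adjustment is 16 ≥ 9, so +4): 16 + 4 = 20.
S3 applies (level before this adjustment is 20 ≥ 15, so +3): 20 + 3 = 23.
S4 applies: 23 + 4 = 27.
S5 applies: 27 − 2 = 25.
Level 25 exceeds the maximum of 20; capped at 20.
Final offense level: 20.
Criminal history: 9 prior points → Category Minimal (0-10).
Level 20 falls in the 20 band.
Grid: Level 20 × Category Minimal = 160-192 weeks.

160-192 weeks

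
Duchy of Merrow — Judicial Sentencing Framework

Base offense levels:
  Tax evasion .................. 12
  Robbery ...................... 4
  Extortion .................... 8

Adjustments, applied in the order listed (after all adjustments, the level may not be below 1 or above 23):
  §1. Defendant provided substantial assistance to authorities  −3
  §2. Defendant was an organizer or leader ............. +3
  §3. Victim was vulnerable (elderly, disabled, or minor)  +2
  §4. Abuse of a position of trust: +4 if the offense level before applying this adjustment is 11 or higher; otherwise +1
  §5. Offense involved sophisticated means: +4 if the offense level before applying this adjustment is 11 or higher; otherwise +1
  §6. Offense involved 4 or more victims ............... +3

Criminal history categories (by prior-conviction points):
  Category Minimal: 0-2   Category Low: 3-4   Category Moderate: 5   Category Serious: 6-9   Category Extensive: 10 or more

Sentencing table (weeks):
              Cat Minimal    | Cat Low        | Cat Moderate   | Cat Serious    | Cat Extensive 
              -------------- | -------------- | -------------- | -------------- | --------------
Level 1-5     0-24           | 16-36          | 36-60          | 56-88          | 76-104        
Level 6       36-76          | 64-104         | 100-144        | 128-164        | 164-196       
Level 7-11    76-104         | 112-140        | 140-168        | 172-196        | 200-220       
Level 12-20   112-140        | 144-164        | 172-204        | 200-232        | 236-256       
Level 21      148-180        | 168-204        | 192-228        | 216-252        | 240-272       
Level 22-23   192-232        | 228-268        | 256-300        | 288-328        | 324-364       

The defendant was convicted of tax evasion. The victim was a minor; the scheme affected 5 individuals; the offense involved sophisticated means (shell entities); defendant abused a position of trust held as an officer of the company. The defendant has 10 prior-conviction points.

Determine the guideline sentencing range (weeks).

Base offense level for tax evasion: 12.
§2 does not apply.
§3 applies: 12 + 2 = 14.
§4 applies (level before this adjustment is 14 ≥ 11, so +4): 14 + 4 = 18.
§5 applies (level before this adjustment is 18 ≥ 11, so +4): 18 + 4 = 22.
§6 applies: 22 + 3 = 25.
Level 25 exceeds the maximum of 23; capped at 23.
Final offense level: 23.
Criminal history: 10 prior points → Category Extensive (10+).
Level 23 falls in the 22-23 band.
Grid: Level 22-23 × Category Extensive = 324-364 weeks.

324-364 weeks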